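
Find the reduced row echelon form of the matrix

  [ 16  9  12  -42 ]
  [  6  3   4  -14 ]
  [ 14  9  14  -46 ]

[[1, 0, 0, 0], [0, 1, 0, -2], [0, 0, 1, -2]]

ρ1 := 1/16·ρ1
ρ2 := ρ2 − 6·ρ1
ρ3 := ρ3 − 14·ρ1
ρ2 := -8/3·ρ2
ρ3 := ρ3 − 9/8·ρ2
ρ3 := 1/2·ρ3
ρ2 := ρ2 − 4/3·ρ3
ρ1 := ρ1 − 3/4·ρ3
ρ1 := ρ1 − 9/16·ρ2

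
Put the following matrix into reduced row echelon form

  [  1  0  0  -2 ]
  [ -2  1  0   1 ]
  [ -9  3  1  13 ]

ρ2 → ρ2 + 2·ρ1
  [  1  0  0  -2 ]
  [  0  1  0  -3 ]
  [ -9  3  1  13 ]
ρ3 → ρ3 + 9·ρ1
  [ 1  0  0  -2 ]
  [ 0  1  0  -3 ]
  [ 0  3  1  -5 ]
ρ3 → ρ3 − 3·ρ2
  [ 1  0  0  -2 ]
  [ 0  1  0  -3 ]
  [ 0  0  1   4 ]

[[1, 0, 0, -2], [0, 1, 0, -3], [0, 0, 1, 4]]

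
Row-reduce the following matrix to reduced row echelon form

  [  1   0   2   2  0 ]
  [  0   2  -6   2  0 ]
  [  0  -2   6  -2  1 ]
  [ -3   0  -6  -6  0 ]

ρ4 := ρ4 + 3·ρ1
  [ 1   0   2   2  0 ]
  [ 0   2  -6   2  0 ]
  [ 0  -2   6  -2  1 ]
  [ 0   0   0   0  0 ]
ρ2 := 1/2·ρ2
  [ 1   0   2   2  0 ]
  [ 0   1  -3   1  0 ]
  [ 0  -2   6  -2  1 ]
  [ 0   0   0   0  0 ]
ρ3 := ρ3 + 2·ρ2
  [ 1  0   2  2  0 ]
  [ 0  1  -3  1  0 ]
  [ 0  0   0  0  1 ]
  [ 0  0   0  0  0 ]

[[1, 0, 2, 2, 0], [0, 1, -3, 1, 0], [0, 0, 0, 0, 1], [0, 0, 0, 0, 0]]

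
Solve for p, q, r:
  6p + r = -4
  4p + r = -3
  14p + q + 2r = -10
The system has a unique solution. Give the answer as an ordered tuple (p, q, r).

(-1/2, -1, -1)

Form the augmented matrix and row-reduce:
  [  6  0  1  |   -4 ]
  [  4  0  1  |   -3 ]
  [ 14  1  2  |  -10 ]
R1 → 1/6·R1
  [  1  0  1/6  |  -2/3 ]
  [  4  0    1  |    -3 ]
  [ 14  1    2  |   -10 ]
R2 → R2 − 4·R1
  [  1  0  1/6  |  -2/3 ]
  [  0  0  1/3  |  -1/3 ]
  [ 14  1    2  |   -10 ]
R3 → R3 − 14·R1
  [ 1  0   1/6  |  -2/3 ]
  [ 0  0   1/3  |  -1/3 ]
  [ 0  1  -1/3  |  -2/3 ]
R2 <-> R3
  [ 1  0   1/6  |  -2/3 ]
  [ 0  1  -1/3  |  -2/3 ]
  [ 0  0   1/3  |  -1/3 ]
R3 → 3·R3
  [ 1  0   1/6  |  -2/3 ]
  [ 0  1  -1/3  |  -2/3 ]
  [ 0  0     1  |    -1 ]
R2 → R2 + 1/3·R3
  [ 1  0  1/6  |  -2/3 ]
  [ 0  1    0  |    -1 ]
  [ 0  0    1  |    -1 ]
R1 → R1 − 1/6·R3
  [ 1  0  0  |  -1/2 ]
  [ 0  1  0  |    -1 ]
  [ 0  0  1  |    -1 ]
Reading off the last column: p = -1/2, q = -1, r = -1.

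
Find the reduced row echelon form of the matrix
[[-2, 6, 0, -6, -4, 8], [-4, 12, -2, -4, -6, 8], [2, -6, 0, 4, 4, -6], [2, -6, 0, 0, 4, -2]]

[[1, -3, 0, 0, 2, -1], [0, 0, 1, 0, -1, 0], [0, 0, 0, 1, 0, -1], [0, 0, 0, 0, 0, 0]]

R1 := -1/2·R1
  [  1  -3   0   3   2  -4 ]
  [ -4  12  -2  -4  -6   8 ]
  [  2  -6   0   4   4  -6 ]
  [  2  -6   0   0   4  -2 ]
R2 := R2 + 4·R1
  [ 1  -3   0  3  2  -4 ]
  [ 0   0  -2  8  2  -8 ]
  [ 2  -6   0  4  4  -6 ]
  [ 2  -6   0  0  4  -2 ]
R3 := R3 − 2·R1
  [ 1  -3   0   3  2  -4 ]
  [ 0   0  -2   8  2  -8 ]
  [ 0   0   0  -2  0   2 ]
  [ 2  -6   0   0  4  -2 ]
R4 := R4 − 2·R1
  [ 1  -3   0   3  2  -4 ]
  [ 0   0  -2   8  2  -8 ]
  [ 0   0   0  -2  0   2 ]
  [ 0   0   0  -6  0   6 ]
R2 := -1/2·R2
  [ 1  -3  0   3   2  -4 ]
  [ 0   0  1  -4  -1   4 ]
  [ 0   0  0  -2   0   2 ]
  [ 0   0  0  -6   0   6 ]
R3 := -1/2·R3
  [ 1  -3  0   3   2  -4 ]
  [ 0   0  1  -4  -1   4 ]
  [ 0   0  0   1   0  -1 ]
  [ 0   0  0  -6   0   6 ]
R4 := R4 + 6·R3
  [ 1  -3  0   3   2  -4 ]
  [ 0   0  1  -4  -1   4 ]
  [ 0   0  0   1   0  -1 ]
  [ 0   0  0   0   0   0 ]
R2 := R2 + 4·R3
  [ 1  -3  0  3   2  -4 ]
  [ 0   0  1  0  -1   0 ]
  [ 0   0  0  1   0  -1 ]
  [ 0   0  0  0   0   0 ]
R1 := R1 − 3·R3
  [ 1  -3  0  0   2  -1 ]
  [ 0   0  1  0  -1   0 ]
  [ 0   0  0  1   0  -1 ]
  [ 0   0  0  0   0   0 ]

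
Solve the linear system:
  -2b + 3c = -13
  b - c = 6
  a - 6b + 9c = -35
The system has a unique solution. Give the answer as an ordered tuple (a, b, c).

Form the augmented matrix and row-reduce:
  [ 0  -2   3  |  -13 ]
  [ 0   1  -1  |    6 ]
  [ 1  -6   9  |  -35 ]
R1 ↔ R3
  [ 1  -6   9  |  -35 ]
  [ 0   1  -1  |    6 ]
  [ 0  -2   3  |  -13 ]
R3 → R3 + 2·R2
  [ 1  -6   9  |  -35 ]
  [ 0   1  -1  |    6 ]
  [ 0   0   1  |   -1 ]
R2 → R2 + R3
  [ 1  -6  9  |  -35 ]
  [ 0   1  0  |    5 ]
  [ 0   0  1  |   -1 ]
R1 → R1 − 9·R3
  [ 1  -6  0  |  -26 ]
  [ 0   1  0  |    5 ]
  [ 0   0  1  |   -1 ]
R1 → R1 + 6·R2
  [ 1  0  0  |   4 ]
  [ 0  1  0  |   5 ]
  [ 0  0  1  |  -1 ]
Reading off the last column: a = 4, b = 5, c = -1.

(4, 5, -1)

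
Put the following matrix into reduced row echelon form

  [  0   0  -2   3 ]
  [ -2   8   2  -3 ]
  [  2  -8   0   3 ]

[[1, -4, 0, 0], [0, 0, 1, 0], [0, 0, 0, 1]]

r1 <=> r2
  [ -2   8   2  -3 ]
  [  0   0  -2   3 ]
  [  2  -8   0   3 ]
r1 := -1/2·r1
  [ 1  -4  -1  3/2 ]
  [ 0   0  -2    3 ]
  [ 2  -8   0    3 ]
r3 := r3 − 2·r1
  [ 1  -4  -1  3/2 ]
  [ 0   0  -2    3 ]
  [ 0   0   2    0 ]
r2 := -1/2·r2
  [ 1  -4  -1   3/2 ]
  [ 0   0   1  -3/2 ]
  [ 0   0   2     0 ]
r3 := r3 − 2·r2
  [ 1  -4  -1   3/2 ]
  [ 0   0   1  -3/2 ]
  [ 0   0   0     3 ]
r3 := 1/3·r3
  [ 1  -4  -1   3/2 ]
  [ 0   0   1  -3/2 ]
  [ 0   0   0     1 ]
r2 := r2 + 3/2·r3
  [ 1  -4  -1  3/2 ]
  [ 0   0   1    0 ]
  [ 0   0   0    1 ]
r1 := r1 − 3/2·r3
  [ 1  -4  -1  0 ]
  [ 0   0   1  0 ]
  [ 0   0   0  1 ]
r1 := r1 + r2
  [ 1  -4  0  0 ]
  [ 0   0  1  0 ]
  [ 0   0  0  1 ]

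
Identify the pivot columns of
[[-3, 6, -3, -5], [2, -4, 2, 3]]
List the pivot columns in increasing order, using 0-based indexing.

0, 3

R1 ← -1/3·R1
  [ 1  -2  1  5/3 ]
  [ 2  -4  2    3 ]
R2 ← R2 − 2·R1
  [ 1  -2  1   5/3 ]
  [ 0   0  0  -1/3 ]
R2 ← -3·R2
  [ 1  -2  1  5/3 ]
  [ 0   0  0    1 ]
R1 ← R1 − 5/3·R2
  [ 1  -2  1  0 ]
  [ 0   0  0  1 ]
Pivot columns are the columns containing a leading 1.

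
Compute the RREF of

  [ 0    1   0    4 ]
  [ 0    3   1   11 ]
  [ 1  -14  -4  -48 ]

[[1, 0, 0, 4], [0, 1, 0, 4], [0, 0, 1, -1]]

ρ1 <=> ρ3
  [ 1  -14  -4  -48 ]
  [ 0    3   1   11 ]
  [ 0    1   0    4 ]
ρ2 → 1/3·ρ2
  [ 1  -14   -4   -48 ]
  [ 0    1  1/3  11/3 ]
  [ 0    1    0     4 ]
ρ3 → ρ3 − ρ2
  [ 1  -14    -4   -48 ]
  [ 0    1   1/3  11/3 ]
  [ 0    0  -1/3   1/3 ]
ρ3 → -3·ρ3
  [ 1  -14   -4   -48 ]
  [ 0    1  1/3  11/3 ]
  [ 0    0    1    -1 ]
ρ2 → ρ2 − 1/3·ρ3
  [ 1  -14  -4  -48 ]
  [ 0    1   0    4 ]
  [ 0    0   1   -1 ]
ρ1 → ρ1 + 4·ρ3
  [ 1  -14  0  -52 ]
  [ 0    1  0    4 ]
  [ 0    0  1   -1 ]
ρ1 → ρ1 + 14·ρ2
  [ 1  0  0   4 ]
  [ 0  1  0   4 ]
  [ 0  0  1  -1 ]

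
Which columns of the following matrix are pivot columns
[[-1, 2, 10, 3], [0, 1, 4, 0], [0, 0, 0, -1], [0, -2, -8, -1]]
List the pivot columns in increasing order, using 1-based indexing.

R1 ← -1·R1
  [ 1  -2  -10  -3 ]
  [ 0   1    4   0 ]
  [ 0   0    0  -1 ]
  [ 0  -2   -8  -1 ]
R4 ← R4 + 2·R2
  [ 1  -2  -10  -3 ]
  [ 0   1    4   0 ]
  [ 0   0    0  -1 ]
  [ 0   0    0  -1 ]
R3 ← -1·R3
  [ 1  -2  -10  -3 ]
  [ 0   1    4   0 ]
  [ 0   0    0   1 ]
  [ 0   0    0  -1 ]
R4 ← R4 + R3
  [ 1  -2  -10  -3 ]
  [ 0   1    4   0 ]
  [ 0   0    0   1 ]
  [ 0   0    0   0 ]
R1 ← R1 + 3·R3
  [ 1  -2  -10  0 ]
  [ 0   1    4  0 ]
  [ 0   0    0  1 ]
  [ 0   0    0  0 ]
R1 ← R1 + 2·R2
  [ 1  0  -2  0 ]
  [ 0  1   4  0 ]
  [ 0  0   0  1 ]
  [ 0  0   0  0 ]
Pivot columns are the columns containing a leading 1.

1, 2, 4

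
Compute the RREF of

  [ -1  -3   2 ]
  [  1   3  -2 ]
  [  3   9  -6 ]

[[1, 3, -2], [0, 0, 0], [0, 0, 0]]

Multiply R1 by -1.
  [ 1  3  -2 ]
  [ 1  3  -2 ]
  [ 3  9  -6 ]
Subtract R1 from R2.
  [ 1  3  -2 ]
  [ 0  0   0 ]
  [ 3  9  -6 ]
Subtract 3 times R1 from R3.
  [ 1  3  -2 ]
  [ 0  0   0 ]
  [ 0  0   0 ]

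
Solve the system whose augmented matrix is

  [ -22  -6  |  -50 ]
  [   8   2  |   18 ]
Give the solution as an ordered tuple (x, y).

r1 -> -1/22·r1
r2 -> r2 − 8·r1
r2 -> -11/2·r2
r1 -> r1 − 3/11·r2
Reading off the last column: x = 2, y = 1.

(2, 1)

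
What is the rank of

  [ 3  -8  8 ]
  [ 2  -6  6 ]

Multiply R1 by 1/3.
  [ 1  -8/3  8/3 ]
  [ 2    -6    6 ]
Subtract 2 times R1 from R2.
  [ 1  -8/3  8/3 ]
  [ 0  -2/3  2/3 ]
Multiply R2 by -3/2.
  [ 1  -8/3  8/3 ]
  [ 0     1   -1 ]
Add 8/3 times R2 to R1.
  [ 1  0   0 ]
  [ 0  1  -1 ]
The reduced form has 2 nonzero rows.

rank = 2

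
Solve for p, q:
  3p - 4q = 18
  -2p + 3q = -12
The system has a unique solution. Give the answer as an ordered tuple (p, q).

Form the augmented matrix and row-reduce:
  [  3  -4  |   18 ]
  [ -2   3  |  -12 ]
ρ1 := 1/3·ρ1
  [  1  -4/3  |    6 ]
  [ -2     3  |  -12 ]
ρ2 := ρ2 + 2·ρ1
  [ 1  -4/3  |  6 ]
  [ 0   1/3  |  0 ]
ρ2 := 3·ρ2
  [ 1  -4/3  |  6 ]
  [ 0     1  |  0 ]
ρ1 := ρ1 + 4/3·ρ2
  [ 1  0  |  6 ]
  [ 0  1  |  0 ]
Reading off the last column: p = 6, q = 0.

(6, 0)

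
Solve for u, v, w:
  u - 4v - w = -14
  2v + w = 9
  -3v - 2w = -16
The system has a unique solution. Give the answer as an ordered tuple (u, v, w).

Form the augmented matrix and row-reduce:
  [ 1  -4  -1  |  -14 ]
  [ 0   2   1  |    9 ]
  [ 0  -3  -2  |  -16 ]
r2 ← 1/2·r2
  [ 1  -4   -1  |  -14 ]
  [ 0   1  1/2  |  9/2 ]
  [ 0  -3   -2  |  -16 ]
r3 ← r3 + 3·r2
  [ 1  -4    -1  |   -14 ]
  [ 0   1   1/2  |   9/2 ]
  [ 0   0  -1/2  |  -5/2 ]
r3 ← -2·r3
  [ 1  -4   -1  |  -14 ]
  [ 0   1  1/2  |  9/2 ]
  [ 0   0    1  |    5 ]
r2 ← r2 − 1/2·r3
  [ 1  -4  -1  |  -14 ]
  [ 0   1   0  |    2 ]
  [ 0   0   1  |    5 ]
r1 ← r1 + r3
  [ 1  -4  0  |  -9 ]
  [ 0   1  0  |   2 ]
  [ 0   0  1  |   5 ]
r1 ← r1 + 4·r2
  [ 1  0  0  |  -1 ]
  [ 0  1  0  |   2 ]
  [ 0  0  1  |   5 ]
Reading off the last column: u = -1, v = 2, w = 5.

(-1, 2, 5)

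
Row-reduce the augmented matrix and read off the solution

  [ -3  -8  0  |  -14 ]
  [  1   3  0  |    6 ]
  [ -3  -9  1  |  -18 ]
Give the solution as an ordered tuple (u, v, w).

(-6, 4, 0)

ρ1 → -1/3·ρ1
  [  1  8/3  0  |  14/3 ]
  [  1    3  0  |     6 ]
  [ -3   -9  1  |   -18 ]
ρ2 → ρ2 − ρ1
  [  1  8/3  0  |  14/3 ]
  [  0  1/3  0  |   4/3 ]
  [ -3   -9  1  |   -18 ]
ρ3 → ρ3 + 3·ρ1
  [ 1  8/3  0  |  14/3 ]
  [ 0  1/3  0  |   4/3 ]
  [ 0   -1  1  |    -4 ]
ρ2 → 3·ρ2
  [ 1  8/3  0  |  14/3 ]
  [ 0    1  0  |     4 ]
  [ 0   -1  1  |    -4 ]
ρ3 → ρ3 + ρ2
  [ 1  8/3  0  |  14/3 ]
  [ 0    1  0  |     4 ]
  [ 0    0  1  |     0 ]
ρ1 → ρ1 − 8/3·ρ2
  [ 1  0  0  |  -6 ]
  [ 0  1  0  |   4 ]
  [ 0  0  1  |   0 ]
Reading off the last column: u = -6, v = 4, w = 0.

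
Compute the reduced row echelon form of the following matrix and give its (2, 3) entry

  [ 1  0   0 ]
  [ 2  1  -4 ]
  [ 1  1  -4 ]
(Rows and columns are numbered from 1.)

-4

ρ2 := ρ2 − 2·ρ1
ρ3 := ρ3 − ρ1
ρ3 := ρ3 − ρ2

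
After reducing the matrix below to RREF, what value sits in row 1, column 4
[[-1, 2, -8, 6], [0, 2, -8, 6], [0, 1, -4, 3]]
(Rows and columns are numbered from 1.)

Multiply R1 by -1.
  [ 1  -2   8  -6 ]
  [ 0   2  -8   6 ]
  [ 0   1  -4   3 ]
Multiply R2 by 1/2.
  [ 1  -2   8  -6 ]
  [ 0   1  -4   3 ]
  [ 0   1  -4   3 ]
Subtract R2 from R3.
  [ 1  -2   8  -6 ]
  [ 0   1  -4   3 ]
  [ 0   0   0   0 ]
Add 2 times R2 to R1.
  [ 1  0   0  0 ]
  [ 0  1  -4  3 ]
  [ 0  0   0  0 ]

0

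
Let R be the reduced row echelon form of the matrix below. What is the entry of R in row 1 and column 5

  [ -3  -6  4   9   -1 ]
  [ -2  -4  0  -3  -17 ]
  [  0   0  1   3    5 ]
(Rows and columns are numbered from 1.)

Multiply R1 by -1/3.
  [  1   2  -4/3  -3  1/3 ]
  [ -2  -4     0  -3  -17 ]
  [  0   0     1   3    5 ]
Add 2 times R1 to R2.
  [ 1  2  -4/3  -3    1/3 ]
  [ 0  0  -8/3  -9  -49/3 ]
  [ 0  0     1   3      5 ]
Multiply R2 by -3/8.
  [ 1  2  -4/3    -3   1/3 ]
  [ 0  0     1  27/8  49/8 ]
  [ 0  0     1     3     5 ]
Subtract R2 from R3.
  [ 1  2  -4/3    -3   1/3 ]
  [ 0  0     1  27/8  49/8 ]
  [ 0  0     0  -3/8  -9/8 ]
Multiply R3 by -8/3.
  [ 1  2  -4/3    -3   1/3 ]
  [ 0  0     1  27/8  49/8 ]
  [ 0  0     0     1     3 ]
Subtract 27/8 times R3 from R2.
  [ 1  2  -4/3  -3  1/3 ]
  [ 0  0     1   0   -4 ]
  [ 0  0     0   1    3 ]
Add 3 times R3 to R1.
  [ 1  2  -4/3  0  28/3 ]
  [ 0  0     1  0    -4 ]
  [ 0  0     0  1     3 ]
Add 4/3 times R2 to R1.
  [ 1  2  0  0   4 ]
  [ 0  0  1  0  -4 ]
  [ 0  0  0  1   3 ]

4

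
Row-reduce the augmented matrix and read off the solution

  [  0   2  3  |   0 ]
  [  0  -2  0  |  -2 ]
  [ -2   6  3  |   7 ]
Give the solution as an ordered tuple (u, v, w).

(-3/2, 1, -2/3)

Swap ρ1 and ρ3.
  [ -2   6  3  |   7 ]
  [  0  -2  0  |  -2 ]
  [  0   2  3  |   0 ]
Multiply ρ1 by -1/2.
  [ 1  -3  -3/2  |  -7/2 ]
  [ 0  -2     0  |    -2 ]
  [ 0   2     3  |     0 ]
Multiply ρ2 by -1/2.
  [ 1  -3  -3/2  |  -7/2 ]
  [ 0   1     0  |     1 ]
  [ 0   2     3  |     0 ]
Subtract 2 times ρ2 from ρ3.
  [ 1  -3  -3/2  |  -7/2 ]
  [ 0   1     0  |     1 ]
  [ 0   0     3  |    -2 ]
Multiply ρ3 by 1/3.
  [ 1  -3  -3/2  |  -7/2 ]
  [ 0   1     0  |     1 ]
  [ 0   0     1  |  -2/3 ]
Add 3/2 times ρ3 to ρ1.
  [ 1  -3  0  |  -9/2 ]
  [ 0   1  0  |     1 ]
  [ 0   0  1  |  -2/3 ]
Add 3 times ρ2 to ρ1.
  [ 1  0  0  |  -3/2 ]
  [ 0  1  0  |     1 ]
  [ 0  0  1  |  -2/3 ]
Reading off the last column: u = -3/2, v = 1, w = -2/3.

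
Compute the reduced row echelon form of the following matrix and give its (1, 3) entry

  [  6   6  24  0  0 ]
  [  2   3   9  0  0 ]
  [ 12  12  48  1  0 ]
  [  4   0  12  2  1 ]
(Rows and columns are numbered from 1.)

3

ρ1 := 1/6·ρ1
  [  1   1   4  0  0 ]
  [  2   3   9  0  0 ]
  [ 12  12  48  1  0 ]
  [  4   0  12  2  1 ]
ρ2 := ρ2 − 2·ρ1
  [  1   1   4  0  0 ]
  [  0   1   1  0  0 ]
  [ 12  12  48  1  0 ]
  [  4   0  12  2  1 ]
ρ3 := ρ3 − 12·ρ1
  [ 1  1   4  0  0 ]
  [ 0  1   1  0  0 ]
  [ 0  0   0  1  0 ]
  [ 4  0  12  2  1 ]
ρ4 := ρ4 − 4·ρ1
  [ 1   1   4  0  0 ]
  [ 0   1   1  0  0 ]
  [ 0   0   0  1  0 ]
  [ 0  -4  -4  2  1 ]
ρ4 := ρ4 + 4·ρ2
  [ 1  1  4  0  0 ]
  [ 0  1  1  0  0 ]
  [ 0  0  0  1  0 ]
  [ 0  0  0  2  1 ]
ρ4 := ρ4 − 2·ρ3
  [ 1  1  4  0  0 ]
  [ 0  1  1  0  0 ]
  [ 0  0  0  1  0 ]
  [ 0  0  0  0  1 ]
ρ1 := ρ1 − ρ2
  [ 1  0  3  0  0 ]
  [ 0  1  1  0  0 ]
  [ 0  0  0  1  0 ]
  [ 0  0  0  0  1 ]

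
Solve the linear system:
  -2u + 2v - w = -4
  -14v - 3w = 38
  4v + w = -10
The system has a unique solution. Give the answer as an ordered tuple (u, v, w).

Form the augmented matrix and row-reduce:
  [ -2    2  -1  |   -4 ]
  [  0  -14  -3  |   38 ]
  [  0    4   1  |  -10 ]
ρ1 → -1/2·ρ1
  [ 1   -1  1/2  |    2 ]
  [ 0  -14   -3  |   38 ]
  [ 0    4    1  |  -10 ]
ρ2 → -1/14·ρ2
  [ 1  -1   1/2  |      2 ]
  [ 0   1  3/14  |  -19/7 ]
  [ 0   4     1  |    -10 ]
ρ3 → ρ3 − 4·ρ2
  [ 1  -1   1/2  |      2 ]
  [ 0   1  3/14  |  -19/7 ]
  [ 0   0   1/7  |    6/7 ]
ρ3 → 7·ρ3
  [ 1  -1   1/2  |      2 ]
  [ 0   1  3/14  |  -19/7 ]
  [ 0   0     1  |      6 ]
ρ2 → ρ2 − 3/14·ρ3
  [ 1  -1  1/2  |   2 ]
  [ 0   1    0  |  -4 ]
  [ 0   0    1  |   6 ]
ρ1 → ρ1 − 1/2·ρ3
  [ 1  -1  0  |  -1 ]
  [ 0   1  0  |  -4 ]
  [ 0   0  1  |   6 ]
ρ1 → ρ1 + ρ2
  [ 1  0  0  |  -5 ]
  [ 0  1  0  |  -4 ]
  [ 0  0  1  |   6 ]
Reading off the last column: u = -5, v = -4, w = 6.

(-5, -4, 6)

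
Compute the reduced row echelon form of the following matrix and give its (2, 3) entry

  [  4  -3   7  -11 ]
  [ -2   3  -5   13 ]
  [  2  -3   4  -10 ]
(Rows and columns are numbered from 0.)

R1 → 1/4·R1
  [  1  -3/4  7/4  -11/4 ]
  [ -2     3   -5     13 ]
  [  2    -3    4    -10 ]
R2 → R2 + 2·R1
  [ 1  -3/4   7/4  -11/4 ]
  [ 0   3/2  -3/2   15/2 ]
  [ 2    -3     4    -10 ]
R3 → R3 − 2·R1
  [ 1  -3/4   7/4  -11/4 ]
  [ 0   3/2  -3/2   15/2 ]
  [ 0  -3/2   1/2   -9/2 ]
R2 → 2/3·R2
  [ 1  -3/4  7/4  -11/4 ]
  [ 0     1   -1      5 ]
  [ 0  -3/2  1/2   -9/2 ]
R3 → R3 + 3/2·R2
  [ 1  -3/4  7/4  -11/4 ]
  [ 0     1   -1      5 ]
  [ 0     0   -1      3 ]
R3 → -1·R3
  [ 1  -3/4  7/4  -11/4 ]
  [ 0     1   -1      5 ]
  [ 0     0    1     -3 ]
R2 → R2 + R3
  [ 1  -3/4  7/4  -11/4 ]
  [ 0     1    0      2 ]
  [ 0     0    1     -3 ]
R1 → R1 − 7/4·R3
  [ 1  -3/4  0  5/2 ]
  [ 0     1  0    2 ]
  [ 0     0  1   -3 ]
R1 → R1 + 3/4·R2
  [ 1  0  0   4 ]
  [ 0  1  0   2 ]
  [ 0  0  1  -3 ]

-3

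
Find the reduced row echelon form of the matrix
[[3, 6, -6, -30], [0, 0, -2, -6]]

ρ1 → 1/3·ρ1
ρ2 → -1/2·ρ2
ρ1 → ρ1 + 2·ρ2

[[1, 2, 0, -4], [0, 0, 1, 3]]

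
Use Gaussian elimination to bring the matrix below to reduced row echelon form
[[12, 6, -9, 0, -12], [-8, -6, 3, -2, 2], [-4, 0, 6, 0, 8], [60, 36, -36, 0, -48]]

Multiply R1 by 1/12.
  [  1  1/2  -3/4   0   -1 ]
  [ -8   -6     3  -2    2 ]
  [ -4    0     6   0    8 ]
  [ 60   36   -36   0  -48 ]
Add 8 times R1 to R2.
  [  1  1/2  -3/4   0   -1 ]
  [  0   -2    -3  -2   -6 ]
  [ -4    0     6   0    8 ]
  [ 60   36   -36   0  -48 ]
Add 4 times R1 to R3.
  [  1  1/2  -3/4   0   -1 ]
  [  0   -2    -3  -2   -6 ]
  [  0    2     3   0    4 ]
  [ 60   36   -36   0  -48 ]
Subtract 60 times R1 from R4.
  [ 1  1/2  -3/4   0  -1 ]
  [ 0   -2    -3  -2  -6 ]
  [ 0    2     3   0   4 ]
  [ 0    6     9   0  12 ]
Multiply R2 by -1/2.
  [ 1  1/2  -3/4  0  -1 ]
  [ 0    1   3/2  1   3 ]
  [ 0    2     3  0   4 ]
  [ 0    6     9  0  12 ]
Subtract 2 times R2 from R3.
  [ 1  1/2  -3/4   0  -1 ]
  [ 0    1   3/2   1   3 ]
  [ 0    0     0  -2  -2 ]
  [ 0    6     9   0  12 ]
Subtract 6 times R2 from R4.
  [ 1  1/2  -3/4   0  -1 ]
  [ 0    1   3/2   1   3 ]
  [ 0    0     0  -2  -2 ]
  [ 0    0     0  -6  -6 ]
Multiply R3 by -1/2.
  [ 1  1/2  -3/4   0  -1 ]
  [ 0    1   3/2   1   3 ]
  [ 0    0     0   1   1 ]
  [ 0    0     0  -6  -6 ]
Add 6 times R3 to R4.
  [ 1  1/2  -3/4  0  -1 ]
  [ 0    1   3/2  1   3 ]
  [ 0    0     0  1   1 ]
  [ 0    0     0  0   0 ]
Subtract R3 from R2.
  [ 1  1/2  -3/4  0  -1 ]
  [ 0    1   3/2  0   2 ]
  [ 0    0     0  1   1 ]
  [ 0    0     0  0   0 ]
Subtract 1/2 times R2 from R1.
  [ 1  0  -3/2  0  -2 ]
  [ 0  1   3/2  0   2 ]
  [ 0  0     0  1   1 ]
  [ 0  0     0  0   0 ]

[[1, 0, -3/2, 0, -2], [0, 1, 3/2, 0, 2], [0, 0, 0, 1, 1], [0, 0, 0, 0, 0]]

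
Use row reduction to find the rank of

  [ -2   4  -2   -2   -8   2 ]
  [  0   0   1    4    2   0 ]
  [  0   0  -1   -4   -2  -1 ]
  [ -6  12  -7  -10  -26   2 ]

rank = 3

Multiply R1 by -1/2.
  [  1  -2   1    1    4  -1 ]
  [  0   0   1    4    2   0 ]
  [  0   0  -1   -4   -2  -1 ]
  [ -6  12  -7  -10  -26   2 ]
Add 6 times R1 to R4.
  [ 1  -2   1   1   4  -1 ]
  [ 0   0   1   4   2   0 ]
  [ 0   0  -1  -4  -2  -1 ]
  [ 0   0  -1  -4  -2  -4 ]
Add R2 to R3.
  [ 1  -2   1   1   4  -1 ]
  [ 0   0   1   4   2   0 ]
  [ 0   0   0   0   0  -1 ]
  [ 0   0  -1  -4  -2  -4 ]
Add R2 to R4.
  [ 1  -2  1  1  4  -1 ]
  [ 0   0  1  4  2   0 ]
  [ 0   0  0  0  0  -1 ]
  [ 0   0  0  0  0  -4 ]
Multiply R3 by -1.
  [ 1  -2  1  1  4  -1 ]
  [ 0   0  1  4  2   0 ]
  [ 0   0  0  0  0   1 ]
  [ 0   0  0  0  0  -4 ]
Add 4 times R3 to R4.
  [ 1  -2  1  1  4  -1 ]
  [ 0   0  1  4  2   0 ]
  [ 0   0  0  0  0   1 ]
  [ 0   0  0  0  0   0 ]
Add R3 to R1.
  [ 1  -2  1  1  4  0 ]
  [ 0   0  1  4  2  0 ]
  [ 0   0  0  0  0  1 ]
  [ 0   0  0  0  0  0 ]
Subtract R2 from R1.
  [ 1  -2  0  -3  2  0 ]
  [ 0   0  1   4  2  0 ]
  [ 0   0  0   0  0  1 ]
  [ 0   0  0   0  0  0 ]
The reduced form has 3 nonzero rows.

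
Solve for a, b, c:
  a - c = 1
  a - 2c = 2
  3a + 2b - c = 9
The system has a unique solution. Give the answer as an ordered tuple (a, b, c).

Form the augmented matrix and row-reduce:
  [ 1  0  -1  |  1 ]
  [ 1  0  -2  |  2 ]
  [ 3  2  -1  |  9 ]
r2 ← r2 − r1
r3 ← r3 − 3·r1
r2 <-> r3
r2 ← 1/2·r2
r3 ← -1·r3
r2 ← r2 − r3
r1 ← r1 + r3
Reading off the last column: a = 0, b = 4, c = -1.

(0, 4, -1)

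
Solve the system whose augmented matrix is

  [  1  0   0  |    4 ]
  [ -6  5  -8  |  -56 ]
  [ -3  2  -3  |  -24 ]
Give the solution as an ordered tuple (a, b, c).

(4, 0, 4)

Add 6 times R1 to R2.
Add 3 times R1 to R3.
Multiply R2 by 1/5.
Subtract 2 times R2 from R3.
Multiply R3 by 5.
Add 8/5 times R3 to R2.
Reading off the last column: a = 4, b = 0, c = 4.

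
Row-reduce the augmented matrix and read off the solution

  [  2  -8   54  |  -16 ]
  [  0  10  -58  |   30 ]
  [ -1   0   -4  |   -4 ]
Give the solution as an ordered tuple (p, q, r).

R1 ← 1/2·R1
  [  1  -4   27  |  -8 ]
  [  0  10  -58  |  30 ]
  [ -1   0   -4  |  -4 ]
R3 ← R3 + R1
  [ 1  -4   27  |   -8 ]
  [ 0  10  -58  |   30 ]
  [ 0  -4   23  |  -12 ]
R2 ← 1/10·R2
  [ 1  -4     27  |   -8 ]
  [ 0   1  -29/5  |    3 ]
  [ 0  -4     23  |  -12 ]
R3 ← R3 + 4·R2
  [ 1  -4     27  |  -8 ]
  [ 0   1  -29/5  |   3 ]
  [ 0   0   -1/5  |   0 ]
R3 ← -5·R3
  [ 1  -4     27  |  -8 ]
  [ 0   1  -29/5  |   3 ]
  [ 0   0      1  |   0 ]
R2 ← R2 + 29/5·R3
  [ 1  -4  27  |  -8 ]
  [ 0   1   0  |   3 ]
  [ 0   0   1  |   0 ]
R1 ← R1 − 27·R3
  [ 1  -4  0  |  -8 ]
  [ 0   1  0  |   3 ]
  [ 0   0  1  |   0 ]
R1 ← R1 + 4·R2
  [ 1  0  0  |  4 ]
  [ 0  1  0  |  3 ]
  [ 0  0  1  |  0 ]
Reading off the last column: p = 4, q = 3, r = 0.

(4, 3, 0)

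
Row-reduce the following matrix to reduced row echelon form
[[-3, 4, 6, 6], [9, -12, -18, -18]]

R1 -> -1/3·R1
  [ 1  -4/3   -2   -2 ]
  [ 9   -12  -18  -18 ]
R2 -> R2 − 9·R1
  [ 1  -4/3  -2  -2 ]
  [ 0     0   0   0 ]

[[1, -4/3, -2, -2], [0, 0, 0, 0]]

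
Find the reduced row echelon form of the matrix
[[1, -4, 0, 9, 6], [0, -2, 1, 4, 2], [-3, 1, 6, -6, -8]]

[[1, 0, 0, -3, -2], [0, 1, 0, -3, -2], [0, 0, 1, -2, -2]]

R3 → R3 + 3·R1
  [ 1   -4  0   9   6 ]
  [ 0   -2  1   4   2 ]
  [ 0  -11  6  21  10 ]
R2 → -1/2·R2
  [ 1   -4     0   9   6 ]
  [ 0    1  -1/2  -2  -1 ]
  [ 0  -11     6  21  10 ]
R3 → R3 + 11·R2
  [ 1  -4     0   9   6 ]
  [ 0   1  -1/2  -2  -1 ]
  [ 0   0   1/2  -1  -1 ]
R3 → 2·R3
  [ 1  -4     0   9   6 ]
  [ 0   1  -1/2  -2  -1 ]
  [ 0   0     1  -2  -2 ]
R2 → R2 + 1/2·R3
  [ 1  -4  0   9   6 ]
  [ 0   1  0  -3  -2 ]
  [ 0   0  1  -2  -2 ]
R1 → R1 + 4·R2
  [ 1  0  0  -3  -2 ]
  [ 0  1  0  -3  -2 ]
  [ 0  0  1  -2  -2 ]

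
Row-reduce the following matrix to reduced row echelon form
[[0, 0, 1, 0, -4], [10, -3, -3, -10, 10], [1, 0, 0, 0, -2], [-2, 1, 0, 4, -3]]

[[1, 0, 0, 0, -2], [0, 1, 0, 0, -1], [0, 0, 1, 0, -4], [0, 0, 0, 1, -3/2]]

r1 <=> r2
r1 → 1/10·r1
r3 → r3 − r1
r4 → r4 + 2·r1
r2 <=> r3
r2 → 10/3·r2
r4 → r4 − 2/5·r2
r4 → r4 + r3
r4 → 3/2·r4
r2 → r2 − 10/3·r4
r1 → r1 + r4
r2 → r2 − r3
r1 → r1 + 3/10·r3
r1 → r1 + 3/10·r2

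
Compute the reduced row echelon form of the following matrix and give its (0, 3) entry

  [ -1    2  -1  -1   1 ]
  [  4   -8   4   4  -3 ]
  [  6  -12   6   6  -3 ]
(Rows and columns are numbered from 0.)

R1 := -1·R1
  [ 1   -2  1  1  -1 ]
  [ 4   -8  4  4  -3 ]
  [ 6  -12  6  6  -3 ]
R2 := R2 − 4·R1
  [ 1   -2  1  1  -1 ]
  [ 0    0  0  0   1 ]
  [ 6  -12  6  6  -3 ]
R3 := R3 − 6·R1
  [ 1  -2  1  1  -1 ]
  [ 0   0  0  0   1 ]
  [ 0   0  0  0   3 ]
R3 := R3 − 3·R2
  [ 1  -2  1  1  -1 ]
  [ 0   0  0  0   1 ]
  [ 0   0  0  0   0 ]
R1 := R1 + R2
  [ 1  -2  1  1  0 ]
  [ 0   0  0  0  1 ]
  [ 0   0  0  0  0 ]

1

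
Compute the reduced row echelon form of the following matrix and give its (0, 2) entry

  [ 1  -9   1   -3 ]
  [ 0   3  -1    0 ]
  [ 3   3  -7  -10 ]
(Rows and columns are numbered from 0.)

-2

r3 -> r3 − 3·r1
  [ 1  -9    1  -3 ]
  [ 0   3   -1   0 ]
  [ 0  30  -10  -1 ]
r2 -> 1/3·r2
  [ 1  -9     1  -3 ]
  [ 0   1  -1/3   0 ]
  [ 0  30   -10  -1 ]
r3 -> r3 − 30·r2
  [ 1  -9     1  -3 ]
  [ 0   1  -1/3   0 ]
  [ 0   0     0  -1 ]
r3 -> -1·r3
  [ 1  -9     1  -3 ]
  [ 0   1  -1/3   0 ]
  [ 0   0     0   1 ]
r1 -> r1 + 3·r3
  [ 1  -9     1  0 ]
  [ 0   1  -1/3  0 ]
  [ 0   0     0  1 ]
r1 -> r1 + 9·r2
  [ 1  0    -2  0 ]
  [ 0  1  -1/3  0 ]
  [ 0  0     0  1 ]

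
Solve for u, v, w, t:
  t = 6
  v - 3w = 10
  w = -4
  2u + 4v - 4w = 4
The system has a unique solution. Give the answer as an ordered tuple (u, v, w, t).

(-2, -2, -4, 6)

Form the augmented matrix and row-reduce:
  [ 0  0   0  1  |   6 ]
  [ 0  1  -3  0  |  10 ]
  [ 0  0   1  0  |  -4 ]
  [ 2  4  -4  0  |   4 ]
r1 ↔ r4
  [ 2  4  -4  0  |   4 ]
  [ 0  1  -3  0  |  10 ]
  [ 0  0   1  0  |  -4 ]
  [ 0  0   0  1  |   6 ]
r1 → 1/2·r1
  [ 1  2  -2  0  |   2 ]
  [ 0  1  -3  0  |  10 ]
  [ 0  0   1  0  |  -4 ]
  [ 0  0   0  1  |   6 ]
r2 → r2 + 3·r3
  [ 1  2  -2  0  |   2 ]
  [ 0  1   0  0  |  -2 ]
  [ 0  0   1  0  |  -4 ]
  [ 0  0   0  1  |   6 ]
r1 → r1 + 2·r3
  [ 1  2  0  0  |  -6 ]
  [ 0  1  0  0  |  -2 ]
  [ 0  0  1  0  |  -4 ]
  [ 0  0  0  1  |   6 ]
r1 → r1 − 2·r2
  [ 1  0  0  0  |  -2 ]
  [ 0  1  0  0  |  -2 ]
  [ 0  0  1  0  |  -4 ]
  [ 0  0  0  1  |   6 ]
Reading off the last column: u = -2, v = -2, w = -4, t = 6.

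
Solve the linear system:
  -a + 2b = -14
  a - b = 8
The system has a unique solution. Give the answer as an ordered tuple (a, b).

Form the augmented matrix and row-reduce:
  [ -1   2  |  -14 ]
  [  1  -1  |    8 ]
r1 → -1·r1
  [ 1  -2  |  14 ]
  [ 1  -1  |   8 ]
r2 → r2 − r1
  [ 1  -2  |  14 ]
  [ 0   1  |  -6 ]
r1 → r1 + 2·r2
  [ 1  0  |   2 ]
  [ 0  1  |  -6 ]
Reading off the last column: a = 2, b = -6.

(2, -6)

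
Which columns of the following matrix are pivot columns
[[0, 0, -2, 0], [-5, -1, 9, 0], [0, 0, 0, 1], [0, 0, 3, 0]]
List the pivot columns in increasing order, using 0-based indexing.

Swap r1 and r2.
  [ -5  -1   9  0 ]
  [  0   0  -2  0 ]
  [  0   0   0  1 ]
  [  0   0   3  0 ]
Multiply r1 by -1/5.
  [ 1  1/5  -9/5  0 ]
  [ 0    0    -2  0 ]
  [ 0    0     0  1 ]
  [ 0    0     3  0 ]
Multiply r2 by -1/2.
  [ 1  1/5  -9/5  0 ]
  [ 0    0     1  0 ]
  [ 0    0     0  1 ]
  [ 0    0     3  0 ]
Subtract 3 times r2 from r4.
  [ 1  1/5  -9/5  0 ]
  [ 0    0     1  0 ]
  [ 0    0     0  1 ]
  [ 0    0     0  0 ]
Add 9/5 times r2 to r1.
  [ 1  1/5  0  0 ]
  [ 0    0  1  0 ]
  [ 0    0  0  1 ]
  [ 0    0  0  0 ]
Pivot columns are the columns containing a leading 1.

0, 2, 3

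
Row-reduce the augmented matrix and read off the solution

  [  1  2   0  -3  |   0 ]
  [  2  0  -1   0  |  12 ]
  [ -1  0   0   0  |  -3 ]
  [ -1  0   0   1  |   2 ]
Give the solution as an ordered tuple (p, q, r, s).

Subtract 2 times R1 from R2.
  [  1   2   0  -3  |   0 ]
  [  0  -4  -1   6  |  12 ]
  [ -1   0   0   0  |  -3 ]
  [ -1   0   0   1  |   2 ]
Add R1 to R3.
  [  1   2   0  -3  |   0 ]
  [  0  -4  -1   6  |  12 ]
  [  0   2   0  -3  |  -3 ]
  [ -1   0   0   1  |   2 ]
Add R1 to R4.
  [ 1   2   0  -3  |   0 ]
  [ 0  -4  -1   6  |  12 ]
  [ 0   2   0  -3  |  -3 ]
  [ 0   2   0  -2  |   2 ]
Multiply R2 by -1/4.
  [ 1  2    0    -3  |   0 ]
  [ 0  1  1/4  -3/2  |  -3 ]
  [ 0  2    0    -3  |  -3 ]
  [ 0  2    0    -2  |   2 ]
Subtract 2 times R2 from R3.
  [ 1  2     0    -3  |   0 ]
  [ 0  1   1/4  -3/2  |  -3 ]
  [ 0  0  -1/2     0  |   3 ]
  [ 0  2     0    -2  |   2 ]
Subtract 2 times R2 from R4.
  [ 1  2     0    -3  |   0 ]
  [ 0  1   1/4  -3/2  |  -3 ]
  [ 0  0  -1/2     0  |   3 ]
  [ 0  0  -1/2     1  |   8 ]
Multiply R3 by -2.
  [ 1  2     0    -3  |   0 ]
  [ 0  1   1/4  -3/2  |  -3 ]
  [ 0  0     1     0  |  -6 ]
  [ 0  0  -1/2     1  |   8 ]
Add 1/2 times R3 to R4.
  [ 1  2    0    -3  |   0 ]
  [ 0  1  1/4  -3/2  |  -3 ]
  [ 0  0    1     0  |  -6 ]
  [ 0  0    0     1  |   5 ]
Add 3/2 times R4 to R2.
  [ 1  2    0  -3  |    0 ]
  [ 0  1  1/4   0  |  9/2 ]
  [ 0  0    1   0  |   -6 ]
  [ 0  0    0   1  |    5 ]
Add 3 times R4 to R1.
  [ 1  2    0  0  |   15 ]
  [ 0  1  1/4  0  |  9/2 ]
  [ 0  0    1  0  |   -6 ]
  [ 0  0    0  1  |    5 ]
Subtract 1/4 times R3 from R2.
  [ 1  2  0  0  |  15 ]
  [ 0  1  0  0  |   6 ]
  [ 0  0  1  0  |  -6 ]
  [ 0  0  0  1  |   5 ]
Subtract 2 times R2 from R1.
  [ 1  0  0  0  |   3 ]
  [ 0  1  0  0  |   6 ]
  [ 0  0  1  0  |  -6 ]
  [ 0  0  0  1  |   5 ]
Reading off the last column: p = 3, q = 6, r = -6, s = 5.

(3, 6, -6, 5)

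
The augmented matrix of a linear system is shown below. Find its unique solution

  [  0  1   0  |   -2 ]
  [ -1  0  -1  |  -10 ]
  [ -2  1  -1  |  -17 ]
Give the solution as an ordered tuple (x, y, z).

ρ1 <=> ρ2
  [ -1  0  -1  |  -10 ]
  [  0  1   0  |   -2 ]
  [ -2  1  -1  |  -17 ]
ρ1 -> -1·ρ1
  [  1  0   1  |   10 ]
  [  0  1   0  |   -2 ]
  [ -2  1  -1  |  -17 ]
ρ3 -> ρ3 + 2·ρ1
  [ 1  0  1  |  10 ]
  [ 0  1  0  |  -2 ]
  [ 0  1  1  |   3 ]
ρ3 -> ρ3 − ρ2
  [ 1  0  1  |  10 ]
  [ 0  1  0  |  -2 ]
  [ 0  0  1  |   5 ]
ρ1 -> ρ1 − ρ3
  [ 1  0  0  |   5 ]
  [ 0  1  0  |  -2 ]
  [ 0  0  1  |   5 ]
Reading off the last column: x = 5, y = -2, z = 5.

(5, -2, 5)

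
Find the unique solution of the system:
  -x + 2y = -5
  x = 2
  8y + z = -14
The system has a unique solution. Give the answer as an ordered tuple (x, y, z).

(2, -3/2, -2)

Form the augmented matrix and row-reduce:
  [ -1  2  0  |   -5 ]
  [  1  0  0  |    2 ]
  [  0  8  1  |  -14 ]
ρ1 → -1·ρ1
  [ 1  -2  0  |    5 ]
  [ 1   0  0  |    2 ]
  [ 0   8  1  |  -14 ]
ρ2 → ρ2 − ρ1
  [ 1  -2  0  |    5 ]
  [ 0   2  0  |   -3 ]
  [ 0   8  1  |  -14 ]
ρ2 → 1/2·ρ2
  [ 1  -2  0  |     5 ]
  [ 0   1  0  |  -3/2 ]
  [ 0   8  1  |   -14 ]
ρ3 → ρ3 − 8·ρ2
  [ 1  -2  0  |     5 ]
  [ 0   1  0  |  -3/2 ]
  [ 0   0  1  |    -2 ]
ρ1 → ρ1 + 2·ρ2
  [ 1  0  0  |     2 ]
  [ 0  1  0  |  -3/2 ]
  [ 0  0  1  |    -2 ]
Reading off the last column: x = 2, y = -3/2, z = -2.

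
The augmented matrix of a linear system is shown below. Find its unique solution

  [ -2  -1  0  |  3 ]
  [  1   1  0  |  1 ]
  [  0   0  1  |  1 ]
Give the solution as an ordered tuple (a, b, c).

(-4, 5, 1)

R1 → -1/2·R1
  [ 1  1/2  0  |  -3/2 ]
  [ 1    1  0  |     1 ]
  [ 0    0  1  |     1 ]
R2 → R2 − R1
  [ 1  1/2  0  |  -3/2 ]
  [ 0  1/2  0  |   5/2 ]
  [ 0    0  1  |     1 ]
R2 → 2·R2
  [ 1  1/2  0  |  -3/2 ]
  [ 0    1  0  |     5 ]
  [ 0    0  1  |     1 ]
R1 → R1 − 1/2·R2
  [ 1  0  0  |  -4 ]
  [ 0  1  0  |   5 ]
  [ 0  0  1  |   1 ]
Reading off the last column: a = -4, b = 5, c = 1.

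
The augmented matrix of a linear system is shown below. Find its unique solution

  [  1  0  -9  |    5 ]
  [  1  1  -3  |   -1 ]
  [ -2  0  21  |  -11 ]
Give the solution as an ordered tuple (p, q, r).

R2 := R2 − R1
R3 := R3 + 2·R1
R3 := 1/3·R3
R2 := R2 − 6·R3
R1 := R1 + 9·R3
Reading off the last column: p = 2, q = -4, r = -1/3.

(2, -4, -1/3)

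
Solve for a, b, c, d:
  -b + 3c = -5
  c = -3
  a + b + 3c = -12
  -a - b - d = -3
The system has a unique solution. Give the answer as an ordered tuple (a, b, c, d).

(1, -4, -3, 6)

Form the augmented matrix and row-reduce:
  [  0  -1  3   0  |   -5 ]
  [  0   0  1   0  |   -3 ]
  [  1   1  3   0  |  -12 ]
  [ -1  -1  0  -1  |   -3 ]
ρ1 <-> ρ3
  [  1   1  3   0  |  -12 ]
  [  0   0  1   0  |   -3 ]
  [  0  -1  3   0  |   -5 ]
  [ -1  -1  0  -1  |   -3 ]
ρ4 := ρ4 + ρ1
  [ 1   1  3   0  |  -12 ]
  [ 0   0  1   0  |   -3 ]
  [ 0  -1  3   0  |   -5 ]
  [ 0   0  3  -1  |  -15 ]
ρ2 <-> ρ3
  [ 1   1  3   0  |  -12 ]
  [ 0  -1  3   0  |   -5 ]
  [ 0   0  1   0  |   -3 ]
  [ 0   0  3  -1  |  -15 ]
ρ2 := -1·ρ2
  [ 1  1   3   0  |  -12 ]
  [ 0  1  -3   0  |    5 ]
  [ 0  0   1   0  |   -3 ]
  [ 0  0   3  -1  |  -15 ]
ρ4 := ρ4 − 3·ρ3
  [ 1  1   3   0  |  -12 ]
  [ 0  1  -3   0  |    5 ]
  [ 0  0   1   0  |   -3 ]
  [ 0  0   0  -1  |   -6 ]
ρ4 := -1·ρ4
  [ 1  1   3  0  |  -12 ]
  [ 0  1  -3  0  |    5 ]
  [ 0  0   1  0  |   -3 ]
  [ 0  0   0  1  |    6 ]
ρ2 := ρ2 + 3·ρ3
  [ 1  1  3  0  |  -12 ]
  [ 0  1  0  0  |   -4 ]
  [ 0  0  1  0  |   -3 ]
  [ 0  0  0  1  |    6 ]
ρ1 := ρ1 − 3·ρ3
  [ 1  1  0  0  |  -3 ]
  [ 0  1  0  0  |  -4 ]
  [ 0  0  1  0  |  -3 ]
  [ 0  0  0  1  |   6 ]
ρ1 := ρ1 − ρ2
  [ 1  0  0  0  |   1 ]
  [ 0  1  0  0  |  -4 ]
  [ 0  0  1  0  |  -3 ]
  [ 0  0  0  1  |   6 ]
Reading off the last column: a = 1, b = -4, c = -3, d = 6.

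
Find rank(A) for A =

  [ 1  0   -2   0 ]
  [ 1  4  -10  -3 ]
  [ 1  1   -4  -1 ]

rank = 3

R2 ← R2 − R1
  [ 1  0  -2   0 ]
  [ 0  4  -8  -3 ]
  [ 1  1  -4  -1 ]
R3 ← R3 − R1
  [ 1  0  -2   0 ]
  [ 0  4  -8  -3 ]
  [ 0  1  -2  -1 ]
R2 ← 1/4·R2
  [ 1  0  -2     0 ]
  [ 0  1  -2  -3/4 ]
  [ 0  1  -2    -1 ]
R3 ← R3 − R2
  [ 1  0  -2     0 ]
  [ 0  1  -2  -3/4 ]
  [ 0  0   0  -1/4 ]
R3 ← -4·R3
  [ 1  0  -2     0 ]
  [ 0  1  -2  -3/4 ]
  [ 0  0   0     1 ]
R2 ← R2 + 3/4·R3
  [ 1  0  -2  0 ]
  [ 0  1  -2  0 ]
  [ 0  0   0  1 ]
The reduced form has 3 nonzero rows.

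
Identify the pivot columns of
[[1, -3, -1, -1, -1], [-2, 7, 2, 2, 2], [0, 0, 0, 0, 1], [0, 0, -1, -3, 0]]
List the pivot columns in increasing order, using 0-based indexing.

Add 2 times ρ1 to ρ2.
  [ 1  -3  -1  -1  -1 ]
  [ 0   1   0   0   0 ]
  [ 0   0   0   0   1 ]
  [ 0   0  -1  -3   0 ]
Swap ρ3 and ρ4.
  [ 1  -3  -1  -1  -1 ]
  [ 0   1   0   0   0 ]
  [ 0   0  -1  -3   0 ]
  [ 0   0   0   0   1 ]
Multiply ρ3 by -1.
  [ 1  -3  -1  -1  -1 ]
  [ 0   1   0   0   0 ]
  [ 0   0   1   3   0 ]
  [ 0   0   0   0   1 ]
Add ρ4 to ρ1.
  [ 1  -3  -1  -1  0 ]
  [ 0   1   0   0  0 ]
  [ 0   0   1   3  0 ]
  [ 0   0   0   0  1 ]
Add ρ3 to ρ1.
  [ 1  -3  0  2  0 ]
  [ 0   1  0  0  0 ]
  [ 0   0  1  3  0 ]
  [ 0   0  0  0  1 ]
Add 3 times ρ2 to ρ1.
  [ 1  0  0  2  0 ]
  [ 0  1  0  0  0 ]
  [ 0  0  1  3  0 ]
  [ 0  0  0  0  1 ]
Pivot columns are the columns containing a leading 1.

0, 1, 2, 4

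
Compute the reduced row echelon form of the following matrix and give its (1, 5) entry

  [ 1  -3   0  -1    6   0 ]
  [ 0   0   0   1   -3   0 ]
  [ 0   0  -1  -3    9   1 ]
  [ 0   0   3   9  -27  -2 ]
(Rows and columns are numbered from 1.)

3

r2 <-> r3
r2 := -1·r2
r4 := r4 − 3·r2
r2 := r2 + r4
r2 := r2 − 3·r3
r1 := r1 + r3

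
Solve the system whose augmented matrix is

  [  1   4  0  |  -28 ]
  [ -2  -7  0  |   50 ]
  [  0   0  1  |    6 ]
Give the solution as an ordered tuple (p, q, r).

(-4, -6, 6)

Add 2 times r1 to r2.
  [ 1  4  0  |  -28 ]
  [ 0  1  0  |   -6 ]
  [ 0  0  1  |    6 ]
Subtract 4 times r2 from r1.
  [ 1  0  0  |  -4 ]
  [ 0  1  0  |  -6 ]
  [ 0  0  1  |   6 ]
Reading off the last column: p = -4, q = -6, r = 6.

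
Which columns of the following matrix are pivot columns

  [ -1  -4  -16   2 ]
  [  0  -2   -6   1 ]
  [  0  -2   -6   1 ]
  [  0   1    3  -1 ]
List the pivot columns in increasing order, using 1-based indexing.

R1 -> -1·R1
R2 -> -1/2·R2
R3 -> R3 + 2·R2
R4 -> R4 − R2
R3 ↔ R4
R3 -> -2·R3
R2 -> R2 + 1/2·R3
R1 -> R1 + 2·R3
R1 -> R1 − 4·R2
Pivot columns are the columns containing a leading 1.

1, 2, 4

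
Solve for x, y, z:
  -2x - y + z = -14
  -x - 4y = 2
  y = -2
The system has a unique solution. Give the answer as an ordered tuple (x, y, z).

Form the augmented matrix and row-reduce:
  [ -2  -1  1  |  -14 ]
  [ -1  -4  0  |    2 ]
  [  0   1  0  |   -2 ]
R1 ← -1/2·R1
R2 ← R2 + R1
R2 ← -2/7·R2
R3 ← R3 − R2
R3 ← -7·R3
R2 ← R2 − 1/7·R3
R1 ← R1 + 1/2·R3
R1 ← R1 − 1/2·R2
Reading off the last column: x = 6, y = -2, z = -4.

(6, -2, -4)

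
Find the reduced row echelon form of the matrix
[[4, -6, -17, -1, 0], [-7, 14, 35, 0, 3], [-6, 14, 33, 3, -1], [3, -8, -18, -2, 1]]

[[1, 0, -2, 0, 0], [0, 1, 3/2, 0, 0], [0, 0, 0, 1, 0], [0, 0, 0, 0, 1]]

Multiply ρ1 by 1/4.
  [  1  -3/2  -17/4  -1/4   0 ]
  [ -7    14     35     0   3 ]
  [ -6    14     33     3  -1 ]
  [  3    -8    -18    -2   1 ]
Add 7 times ρ1 to ρ2.
  [  1  -3/2  -17/4  -1/4   0 ]
  [  0   7/2   21/4  -7/4   3 ]
  [ -6    14     33     3  -1 ]
  [  3    -8    -18    -2   1 ]
Add 6 times ρ1 to ρ3.
  [ 1  -3/2  -17/4  -1/4   0 ]
  [ 0   7/2   21/4  -7/4   3 ]
  [ 0     5   15/2   3/2  -1 ]
  [ 3    -8    -18    -2   1 ]
Subtract 3 times ρ1 from ρ4.
  [ 1  -3/2  -17/4  -1/4   0 ]
  [ 0   7/2   21/4  -7/4   3 ]
  [ 0     5   15/2   3/2  -1 ]
  [ 0  -7/2  -21/4  -5/4   1 ]
Multiply ρ2 by 2/7.
  [ 1  -3/2  -17/4  -1/4    0 ]
  [ 0     1    3/2  -1/2  6/7 ]
  [ 0     5   15/2   3/2   -1 ]
  [ 0  -7/2  -21/4  -5/4    1 ]
Subtract 5 times ρ2 from ρ3.
  [ 1  -3/2  -17/4  -1/4      0 ]
  [ 0     1    3/2  -1/2    6/7 ]
  [ 0     0      0     4  -37/7 ]
  [ 0  -7/2  -21/4  -5/4      1 ]
Add 7/2 times ρ2 to ρ4.
  [ 1  -3/2  -17/4  -1/4      0 ]
  [ 0     1    3/2  -1/2    6/7 ]
  [ 0     0      0     4  -37/7 ]
  [ 0     0      0    -3      4 ]
Multiply ρ3 by 1/4.
  [ 1  -3/2  -17/4  -1/4       0 ]
  [ 0     1    3/2  -1/2     6/7 ]
  [ 0     0      0     1  -37/28 ]
  [ 0     0      0    -3       4 ]
Add 3 times ρ3 to ρ4.
  [ 1  -3/2  -17/4  -1/4       0 ]
  [ 0     1    3/2  -1/2     6/7 ]
  [ 0     0      0     1  -37/28 ]
  [ 0     0      0     0    1/28 ]
Multiply ρ4 by 28.
  [ 1  -3/2  -17/4  -1/4       0 ]
  [ 0     1    3/2  -1/2     6/7 ]
  [ 0     0      0     1  -37/28 ]
  [ 0     0      0     0       1 ]
Add 37/28 times ρ4 to ρ3.
  [ 1  -3/2  -17/4  -1/4    0 ]
  [ 0     1    3/2  -1/2  6/7 ]
  [ 0     0      0     1    0 ]
  [ 0     0      0     0    1 ]
Subtract 6/7 times ρ4 from ρ2.
  [ 1  -3/2  -17/4  -1/4  0 ]
  [ 0     1    3/2  -1/2  0 ]
  [ 0     0      0     1  0 ]
  [ 0     0      0     0  1 ]
Add 1/2 times ρ3 to ρ2.
  [ 1  -3/2  -17/4  -1/4  0 ]
  [ 0     1    3/2     0  0 ]
  [ 0     0      0     1  0 ]
  [ 0     0      0     0  1 ]
Add 1/4 times ρ3 to ρ1.
  [ 1  -3/2  -17/4  0  0 ]
  [ 0     1    3/2  0  0 ]
  [ 0     0      0  1  0 ]
  [ 0     0      0  0  1 ]
Add 3/2 times ρ2 to ρ1.
  [ 1  0   -2  0  0 ]
  [ 0  1  3/2  0  0 ]
  [ 0  0    0  1  0 ]
  [ 0  0    0  0  1 ]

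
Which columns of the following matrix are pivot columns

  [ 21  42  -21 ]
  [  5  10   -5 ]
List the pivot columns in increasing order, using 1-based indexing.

1

Multiply R1 by 1/21.
  [ 1   2  -1 ]
  [ 5  10  -5 ]
Subtract 5 times R1 from R2.
  [ 1  2  -1 ]
  [ 0  0   0 ]
Pivot columns are the columns containing a leading 1.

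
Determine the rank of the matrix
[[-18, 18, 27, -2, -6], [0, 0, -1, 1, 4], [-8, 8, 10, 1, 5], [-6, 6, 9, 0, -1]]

rank = 4

Multiply R1 by -1/18.
  [  1  -1  -3/2  1/9  1/3 ]
  [  0   0    -1    1    4 ]
  [ -8   8    10    1    5 ]
  [ -6   6     9    0   -1 ]
Add 8 times R1 to R3.
  [  1  -1  -3/2   1/9   1/3 ]
  [  0   0    -1     1     4 ]
  [  0   0    -2  17/9  23/3 ]
  [ -6   6     9     0    -1 ]
Add 6 times R1 to R4.
  [ 1  -1  -3/2   1/9   1/3 ]
  [ 0   0    -1     1     4 ]
  [ 0   0    -2  17/9  23/3 ]
  [ 0   0     0   2/3     1 ]
Multiply R2 by -1.
  [ 1  -1  -3/2   1/9   1/3 ]
  [ 0   0     1    -1    -4 ]
  [ 0   0    -2  17/9  23/3 ]
  [ 0   0     0   2/3     1 ]
Add 2 times R2 to R3.
  [ 1  -1  -3/2   1/9   1/3 ]
  [ 0   0     1    -1    -4 ]
  [ 0   0     0  -1/9  -1/3 ]
  [ 0   0     0   2/3     1 ]
Multiply R3 by -9.
  [ 1  -1  -3/2  1/9  1/3 ]
  [ 0   0     1   -1   -4 ]
  [ 0   0     0    1    3 ]
  [ 0   0     0  2/3    1 ]
Subtract 2/3 times R3 from R4.
  [ 1  -1  -3/2  1/9  1/3 ]
  [ 0   0     1   -1   -4 ]
  [ 0   0     0    1    3 ]
  [ 0   0     0    0   -1 ]
Multiply R4 by -1.
  [ 1  -1  -3/2  1/9  1/3 ]
  [ 0   0     1   -1   -4 ]
  [ 0   0     0    1    3 ]
  [ 0   0     0    0    1 ]
Subtract 3 times R4 from R3.
  [ 1  -1  -3/2  1/9  1/3 ]
  [ 0   0     1   -1   -4 ]
  [ 0   0     0    1    0 ]
  [ 0   0     0    0    1 ]
Add 4 times R4 to R2.
  [ 1  -1  -3/2  1/9  1/3 ]
  [ 0   0     1   -1    0 ]
  [ 0   0     0    1    0 ]
  [ 0   0     0    0    1 ]
Subtract 1/3 times R4 from R1.
  [ 1  -1  -3/2  1/9  0 ]
  [ 0   0     1   -1  0 ]
  [ 0   0     0    1  0 ]
  [ 0   0     0    0  1 ]
Add R3 to R2.
  [ 1  -1  -3/2  1/9  0 ]
  [ 0   0     1    0  0 ]
  [ 0   0     0    1  0 ]
  [ 0   0     0    0  1 ]
Subtract 1/9 times R3 from R1.
  [ 1  -1  -3/2  0  0 ]
  [ 0   0     1  0  0 ]
  [ 0   0     0  1  0 ]
  [ 0   0     0  0  1 ]
Add 3/2 times R2 to R1.
  [ 1  -1  0  0  0 ]
  [ 0   0  1  0  0 ]
  [ 0   0  0  1  0 ]
  [ 0   0  0  0  1 ]
The reduced form has 4 nonzero rows.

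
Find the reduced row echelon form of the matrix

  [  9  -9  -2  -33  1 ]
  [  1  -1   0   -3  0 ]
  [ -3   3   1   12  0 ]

R1 ← 1/9·R1
  [  1  -1  -2/9  -11/3  1/9 ]
  [  1  -1     0     -3    0 ]
  [ -3   3     1     12    0 ]
R2 ← R2 − R1
  [  1  -1  -2/9  -11/3   1/9 ]
  [  0   0   2/9    2/3  -1/9 ]
  [ -3   3     1     12     0 ]
R3 ← R3 + 3·R1
  [ 1  -1  -2/9  -11/3   1/9 ]
  [ 0   0   2/9    2/3  -1/9 ]
  [ 0   0   1/3      1   1/3 ]
R2 ← 9/2·R2
  [ 1  -1  -2/9  -11/3   1/9 ]
  [ 0   0     1      3  -1/2 ]
  [ 0   0   1/3      1   1/3 ]
R3 ← R3 − 1/3·R2
  [ 1  -1  -2/9  -11/3   1/9 ]
  [ 0   0     1      3  -1/2 ]
  [ 0   0     0      0   1/2 ]
R3 ← 2·R3
  [ 1  -1  -2/9  -11/3   1/9 ]
  [ 0   0     1      3  -1/2 ]
  [ 0   0     0      0     1 ]
R2 ← R2 + 1/2·R3
  [ 1  -1  -2/9  -11/3  1/9 ]
  [ 0   0     1      3    0 ]
  [ 0   0     0      0    1 ]
R1 ← R1 − 1/9·R3
  [ 1  -1  -2/9  -11/3  0 ]
  [ 0   0     1      3  0 ]
  [ 0   0     0      0  1 ]
R1 ← R1 + 2/9·R2
  [ 1  -1  0  -3  0 ]
  [ 0   0  1   3  0 ]
  [ 0   0  0   0  1 ]

[[1, -1, 0, -3, 0], [0, 0, 1, 3, 0], [0, 0, 0, 0, 1]]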